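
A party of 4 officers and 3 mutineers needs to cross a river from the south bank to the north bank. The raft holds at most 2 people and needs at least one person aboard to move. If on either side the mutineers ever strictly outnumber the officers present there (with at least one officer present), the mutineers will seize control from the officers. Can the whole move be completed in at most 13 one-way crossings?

Yes — this plan uses 11 crossings (≤ 13):
1. 2 mutineers → the north bank.  (the south bank: 4O 1M; the north bank: 0O 2M)
2. 1 mutineer ← the south bank.  (the south bank: 4O 2M; the north bank: 0O 1M)
3. 2 mutineers → the north bank.  (the south bank: 4O 0M; the north bank: 0O 3M)
4. 1 mutineer ← the south bank.  (the south bank: 4O 1M; the north bank: 0O 2M)
5. 2 officers → the north bank.  (the south bank: 2O 1M; the north bank: 2O 2M)
6. 1 mutineer ← the south bank.  (the south bank: 2O 2M; the north bank: 2O 1M)
7. 1 officer and 1 mutineer → the north bank.  (the south bank: 1O 1M; the north bank: 3O 2M)
8. 1 officer ← the south bank.  (the south bank: 2O 1M; the north bank: 2O 2M)
9. 1 officer and 1 mutineer → the north bank.  (the south bank: 1O 0M; the north bank: 3O 3M)
10. 1 mutineer ← the south bank.  (the south bank: 1O 1M; the north bank: 3O 2M)
11. 1 officer and 1 mutineer → the north bank.  (the south bank: 0O 0M; the north bank: 4O 3M)

Yes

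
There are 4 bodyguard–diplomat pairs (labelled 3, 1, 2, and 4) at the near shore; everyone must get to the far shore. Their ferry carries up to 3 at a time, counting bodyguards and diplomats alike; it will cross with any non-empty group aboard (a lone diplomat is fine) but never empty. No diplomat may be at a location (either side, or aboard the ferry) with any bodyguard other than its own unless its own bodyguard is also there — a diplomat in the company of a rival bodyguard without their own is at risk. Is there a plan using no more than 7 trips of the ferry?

Counting alone: each trip to the far shore takes at most 3 across and each return brings at least 1 back, so after t trips out (and t−1 returns) at most 3t − (t−1) of the 8 are across; that first reaches 8 at t = 4, so at least 7 crossings are needed.
The safety rule pushes this higher. Following every safe sequence of crossings, the most of the 8 that can be at the far shore as the ferry arrives there on crossing 7 is 7 — never all 8.
So the move cannot be finished within 7 crossings. (The shortest complete plan takes 9:)
1. bodyguard 3 and diplomat 3 cross → the far shore.
2. bodyguard 3 crosses ← the near shore.
3. bodyguard 1, bodyguard 3, and diplomat 1 cross → the far shore.
4. bodyguard 3 and diplomat 3 cross ← the near shore.
5. bodyguard 2, bodyguard 3, and bodyguard 4 cross → the far shore.
6. diplomat 1 crosses ← the near shore.
7. diplomat 1 and diplomat 3 cross → the far shore.
8. diplomat 3 crosses ← the near shore.
9. diplomat 2, diplomat 3, and diplomat 4 cross → the far shore.

No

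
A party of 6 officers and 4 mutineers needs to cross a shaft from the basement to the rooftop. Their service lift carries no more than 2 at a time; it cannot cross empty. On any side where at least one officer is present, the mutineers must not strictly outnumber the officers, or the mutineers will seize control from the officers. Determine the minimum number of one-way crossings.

17

Counting alone: each trip to the rooftop takes at most 2 across and each return brings at least 1 back, so after t trips out (and t−1 returns) at most 2t − (t−1) of the 10 are across; that first reaches 10 at t = 9, so at least 17 crossings are needed.
The plan below uses exactly 17 crossings, so it is optimal:
1. 2 mutineers → the rooftop.  (the basement: 6O 2M; the rooftop: 0O 2M)
2. 1 mutineer ← the basement.  (the basement: 6O 3M; the rooftop: 0O 1M)
3. 2 mutineers → the rooftop.  (the basement: 6O 1M; the rooftop: 0O 3M)
4. 1 mutineer ← the basement.  (the basement: 6O 2M; the rooftop: 0O 2M)
5. 2 officers → the rooftop.  (the basement: 4O 2M; the rooftop: 2O 2M)
6. 1 mutineer ← the basement.  (the basement: 4O 3M; the rooftop: 2O 1M)
7. 1 officer and 1 mutineer → the rooftop.  (the basement: 3O 2M; the rooftop: 3O 2M)
8. 1 mutineer ← the basement.  (the basement: 3O 3M; the rooftop: 3O 1M)
9. 2 mutineers → the rooftop.  (the basement: 3O 1M; the rooftop: 3O 3M)
10. 1 mutineer ← the basement.  (the basement: 3O 2M; the rooftop: 3O 2M)
11. 1 officer and 1 mutineer → the rooftop.  (the basement: 2O 1M; the rooftop: 4O 3M)
12. 1 mutineer ← the basement.  (the basement: 2O 2M; the rooftop: 4O 2M)
13. 2 mutineers → the rooftop.  (the basement: 2O 0M; the rooftop: 4O 4M)
14. 1 mutineer ← the basement.  (the basement: 2O 1M; the rooftop: 4O 3M)
15. 1 officer and 1 mutineer → the rooftop.  (the basement: 1O 0M; the rooftop: 5O 4M)
16. 1 mutineer ← the basement.  (the basement: 1O 1M; the rooftop: 5O 3M)
17. 1 officer and 1 mutineer → the rooftop.  (the basement: 0O 0M; the rooftop: 6O 4M)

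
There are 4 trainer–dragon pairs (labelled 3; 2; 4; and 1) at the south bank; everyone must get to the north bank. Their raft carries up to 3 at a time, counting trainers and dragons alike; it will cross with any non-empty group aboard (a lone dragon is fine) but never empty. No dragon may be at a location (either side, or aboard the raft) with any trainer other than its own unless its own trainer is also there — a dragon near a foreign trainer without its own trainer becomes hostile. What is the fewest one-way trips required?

Counting alone: each trip to the north bank takes at most 3 across and each return brings at least 1 back, so after t trips out (and t−1 returns) at most 3t − (t−1) of the 8 are across; that first reaches 8 at t = 4, so at least 7 crossings are needed.
The safety rule pushes this higher. Following every safe sequence of crossings, the most of the 8 that can be at the north bank as the raft arrives there on crossing 7 is 7 — never all 8.
So no plan with fewer than 9 crossings exists, and this one achieves 9:
1. dragon 3 and trainer 3 cross → the north bank.
2. trainer 3 crosses ← the south bank.
3. dragon 2, trainer 2, and trainer 3 cross → the north bank.
4. dragon 3 and trainer 3 cross ← the south bank.
5. trainer 1, trainer 3, and trainer 4 cross → the north bank.
6. dragon 2 crosses ← the south bank.
7. dragon 2 and dragon 3 cross → the north bank.
8. dragon 3 crosses ← the south bank.
9. dragon 1, dragon 3, and dragon 4 cross → the north bank.

9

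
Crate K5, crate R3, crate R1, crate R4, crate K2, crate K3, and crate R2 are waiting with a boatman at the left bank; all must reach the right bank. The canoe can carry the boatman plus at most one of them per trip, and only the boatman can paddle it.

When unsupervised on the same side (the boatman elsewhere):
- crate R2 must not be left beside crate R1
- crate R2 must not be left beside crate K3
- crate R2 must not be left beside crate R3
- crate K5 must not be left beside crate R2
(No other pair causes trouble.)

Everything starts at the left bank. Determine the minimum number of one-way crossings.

impossible

Following every safe sequence of crossings from the start, the most of the 7 that can be at the right bank as the canoe arrives there on crossings 1, 3, 5, 7 is 1, 2, 3, 4 respectively; the best ever achieved is 4 of 7.
From crossing 9 on, no configuration arises that was not already reachable earlier: only 44 distinct safe configurations (who is on which side, and where the canoe is) can ever be reached, none of them has everyone across, and every continuation just revisits them. So no valid plan exists.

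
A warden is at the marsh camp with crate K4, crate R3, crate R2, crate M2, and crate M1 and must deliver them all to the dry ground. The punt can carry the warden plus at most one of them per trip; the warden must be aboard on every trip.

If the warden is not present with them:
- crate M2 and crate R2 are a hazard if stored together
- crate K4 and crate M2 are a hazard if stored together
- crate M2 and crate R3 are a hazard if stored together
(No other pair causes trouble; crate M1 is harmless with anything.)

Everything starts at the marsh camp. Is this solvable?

No

Following every safe sequence of crossings from the start, the most of the 5 that can be at the dry ground as the punt arrives there on crossings 1, 3, 5 is 1, 2, 3 respectively; the best ever achieved is 3 of 5.
From crossing 7 on, no configuration arises that was not already reachable earlier: only 18 distinct safe configurations (who is on which side, and where the punt is) can ever be reached, none of them has everyone across, and every continuation just revisits them. So no valid plan exists.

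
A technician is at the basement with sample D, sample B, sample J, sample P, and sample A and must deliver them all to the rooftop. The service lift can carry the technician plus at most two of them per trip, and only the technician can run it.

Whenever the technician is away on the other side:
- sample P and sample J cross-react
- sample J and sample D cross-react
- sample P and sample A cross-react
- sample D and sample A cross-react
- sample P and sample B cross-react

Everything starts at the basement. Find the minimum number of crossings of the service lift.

7

Counting alone: the technician can take at most 2 across per trip to the rooftop, so moving all 5 needs at least 3 loaded trips out, with a return between consecutive ones — at least 5 crossings.
The safety rule pushes this higher. Following every safe sequence of crossings, the most of the 5 that can be at the rooftop as the service lift arrives there on crossing 5 is 4 — never all 5.
So no plan with fewer than 7 crossings exists, and this one achieves 7:
1. Technician goes to the rooftop with sample D and sample P.
2. Technician goes back to the basement alone.
3. Technician goes to the rooftop with sample B.
4. Technician goes back to the basement with sample P.
5. Technician goes to the rooftop with sample A and sample J.
6. Technician goes back to the basement with sample D.
7. Technician goes to the rooftop with sample D and sample P.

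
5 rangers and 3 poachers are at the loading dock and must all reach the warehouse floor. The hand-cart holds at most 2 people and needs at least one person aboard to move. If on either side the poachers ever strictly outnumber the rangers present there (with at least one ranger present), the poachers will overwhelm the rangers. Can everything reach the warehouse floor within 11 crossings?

No

Counting alone: each trip to the warehouse floor takes at most 2 across and each return brings at least 1 back, so after t trips out (and t−1 returns) at most 2t − (t−1) of the 8 are across; that first reaches 8 at t = 7, so at least 13 crossings are needed.
Since 11 < 13, 11 crossings cannot be enough. (The shortest complete plan in fact takes 13:)
1. 2 poachers → the warehouse floor.  (the loading dock: 5R 1P; the warehouse floor: 0R 2P)
2. 1 poacher ← the loading dock.  (the loading dock: 5R 2P; the warehouse floor: 0R 1P)
3. 2 poachers → the warehouse floor.  (the loading dock: 5R 0P; the warehouse floor: 0R 3P)
4. 1 poacher ← the loading dock.  (the loading dock: 5R 1P; the warehouse floor: 0R 2P)
5. 2 rangers → the warehouse floor.  (the loading dock: 3R 1P; the warehouse floor: 2R 2P)
6. 1 poacher ← the loading dock.  (the loading dock: 3R 2P; the warehouse floor: 2R 1P)
7. 1 ranger and 1 poacher → the warehouse floor.  (the loading dock: 2R 1P; the warehouse floor: 3R 2P)
8. 1 poacher ← the loading dock.  (the loading dock: 2R 2P; the warehouse floor: 3R 1P)
9. 2 poachers → the warehouse floor.  (the loading dock: 2R 0P; the warehouse floor: 3R 3P)
10. 1 poacher ← the loading dock.  (the loading dock: 2R 1P; the warehouse floor: 3R 2P)
11. 1 ranger and 1 poacher → the warehouse floor.  (the loading dock: 1R 0P; the warehouse floor: 4R 3P)
12. 1 poacher ← the loading dock.  (the loading dock: 1R 1P; the warehouse floor: 4R 2P)
13. 1 ranger and 1 poacher → the warehouse floor.  (the loading dock: 0R 0P; the warehouse floor: 5R 3P)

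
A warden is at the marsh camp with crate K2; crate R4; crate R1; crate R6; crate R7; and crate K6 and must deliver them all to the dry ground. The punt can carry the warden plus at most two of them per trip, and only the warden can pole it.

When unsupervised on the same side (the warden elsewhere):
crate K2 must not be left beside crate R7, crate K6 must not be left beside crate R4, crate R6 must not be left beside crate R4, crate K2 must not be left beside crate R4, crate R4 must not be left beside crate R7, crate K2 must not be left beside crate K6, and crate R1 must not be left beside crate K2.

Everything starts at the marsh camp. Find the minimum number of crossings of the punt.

9

Counting alone: the warden can take at most 2 across per trip to the dry ground, so moving all 6 needs at least 3 loaded trips out, with a return between consecutive ones — at least 5 crossings.
The safety rule pushes this higher. Following every safe sequence of crossings, the most of the 6 that can be at the dry ground as the punt arrives there on crossings 5, 7 is 4, 5 respectively — never all 6.
So no plan with fewer than 9 crossings exists, and this one achieves 9:
1. Warden goes to the dry ground with crate K2 and crate R4.
2. Warden goes back to the marsh camp with crate K2.
3. Warden goes to the dry ground with crate K2 and crate R1.
4. Warden goes back to the marsh camp with crate K2.
5. Warden goes to the dry ground with crate K6 and crate R7.
6. Warden goes back to the marsh camp with crate R4.
7. Warden goes to the dry ground with crate K2 and crate R6.
8. Warden goes back to the marsh camp with crate K2.
9. Warden goes to the dry ground with crate K2 and crate R4.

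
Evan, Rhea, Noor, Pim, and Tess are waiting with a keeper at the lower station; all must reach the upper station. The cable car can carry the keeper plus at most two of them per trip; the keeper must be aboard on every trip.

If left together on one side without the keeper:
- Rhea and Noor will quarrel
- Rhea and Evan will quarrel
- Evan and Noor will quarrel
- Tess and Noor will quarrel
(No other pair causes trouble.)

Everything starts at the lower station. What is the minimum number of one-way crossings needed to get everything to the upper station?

Counting alone: the keeper can take at most 2 across per trip to the upper station, so moving all 5 needs at least 3 loaded trips out, with a return between consecutive ones — at least 5 crossings.
The safety rule pushes this higher. Following every safe sequence of crossings, the most of the 5 that can be at the upper station as the cable car arrives there on crossing 5 is 4 — never all 5.
So no plan with fewer than 7 crossings exists, and this one achieves 7:
1. Keeper goes to the upper station with Evan and Noor.
2. Keeper goes back to the lower station with Evan.
3. Keeper goes to the upper station with Evan and Pim.
4. Keeper goes back to the lower station with Evan.
5. Keeper goes to the upper station with Evan and Tess.
6. Keeper goes back to the lower station with Noor.
7. Keeper goes to the upper station with Noor and Rhea.

7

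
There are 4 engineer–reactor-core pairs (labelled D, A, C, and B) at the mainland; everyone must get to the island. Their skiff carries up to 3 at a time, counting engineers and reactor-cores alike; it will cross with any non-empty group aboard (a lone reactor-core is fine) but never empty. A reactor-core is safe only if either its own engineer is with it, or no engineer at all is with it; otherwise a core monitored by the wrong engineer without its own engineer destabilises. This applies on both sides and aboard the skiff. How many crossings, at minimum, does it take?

9

Counting alone: each trip to the island takes at most 3 across and each return brings at least 1 back, so after t trips out (and t−1 returns) at most 3t − (t−1) of the 8 are across; that first reaches 8 at t = 4, so at least 7 crossings are needed.
The safety rule pushes this higher. Following every safe sequence of crossings, the most of the 8 that can be at the island as the skiff arrives there on crossing 7 is 7 — never all 8.
So no plan with fewer than 9 crossings exists, and this one achieves 9:
1. engineer D and reactor-core D cross → the island.
2. engineer D crosses ← the mainland.
3. engineer A, engineer D, and reactor-core A cross → the island.
4. engineer D and reactor-core D cross ← the mainland.
5. engineer B, engineer C, and engineer D cross → the island.
6. reactor-core A crosses ← the mainland.
7. reactor-core A and reactor-core D cross → the island.
8. reactor-core D crosses ← the mainland.
9. reactor-core B, reactor-core C, and reactor-core D cross → the island.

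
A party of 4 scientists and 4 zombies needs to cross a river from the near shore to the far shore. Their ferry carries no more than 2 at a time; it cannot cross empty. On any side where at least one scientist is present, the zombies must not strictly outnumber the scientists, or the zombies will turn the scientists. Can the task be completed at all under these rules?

No

Following every safe sequence of crossings from the start, the most of the 8 that can be at the far shore as the ferry arrives there on crossings 1, 3, 5 is 2, 3, 4 respectively; the best ever achieved is 4 of 8.
From crossing 7 on, no configuration arises that was not already reachable earlier: only 11 distinct safe configurations (who is on which side, and where the ferry is) can ever be reached, none of them has everyone across, and every continuation just revisits them. They are: 0 scientists + 0 zombies across (ferry back at the start); 0 scientists + 1 zombie across (ferry there); 0 scientists + 1 zombie across (ferry back at the start); 0 scientists + 2 zombies across (ferry there); 0 scientists + 2 zombies across (ferry back at the start); 0 scientists + 3 zombies across (ferry there); 0 scientists + 3 zombies across (ferry back at the start); 0 scientists + 4 zombies across (ferry there); 1 scientist + 1 zombie across (ferry there); 1 scientist + 1 zombie across (ferry back at the start); 2 scientists + 2 zombies across (ferry there). So no valid plan exists.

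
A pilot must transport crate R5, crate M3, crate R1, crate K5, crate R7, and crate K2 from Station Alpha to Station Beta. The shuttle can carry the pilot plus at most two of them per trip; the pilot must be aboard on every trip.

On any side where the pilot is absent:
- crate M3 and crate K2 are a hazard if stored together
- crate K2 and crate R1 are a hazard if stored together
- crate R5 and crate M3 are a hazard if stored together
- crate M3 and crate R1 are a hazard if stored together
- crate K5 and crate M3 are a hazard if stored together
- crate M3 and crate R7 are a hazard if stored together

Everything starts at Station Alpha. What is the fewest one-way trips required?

Counting alone: the pilot can take at most 2 across per trip to Station Beta, so moving all 6 needs at least 3 loaded trips out, with a return between consecutive ones — at least 5 crossings.
The safety rule pushes this higher. Following every safe sequence of crossings, the most of the 6 that can be at Station Beta as the shuttle arrives there on crossings 5, 7 is 4, 5 respectively — never all 6.
So no plan with fewer than 9 crossings exists, and this one achieves 9:
1. Pilot goes to Station Beta with crate M3 and crate R1.  [Station Alpha: crate K2, crate K5, crate R5, crate R7 | Station Beta: crate M3, crate R1]
2. Pilot goes back to Station Alpha with crate M3.  [Station Alpha: crate K2, crate K5, crate M3, crate R5, crate R7 | Station Beta: crate R1]
3. Pilot goes to Station Beta with crate M3 and crate R5.  [Station Alpha: crate K2, crate K5, crate R7 | Station Beta: crate M3, crate R1, crate R5]
4. Pilot goes back to Station Alpha with crate M3.  [Station Alpha: crate K2, crate K5, crate M3, crate R7 | Station Beta: crate R1, crate R5]
5. Pilot goes to Station Beta with crate K5 and crate M3.  [Station Alpha: crate K2, crate R7 | Station Beta: crate K5, crate M3, crate R1, crate R5]
6. Pilot goes back to Station Alpha with crate M3.  [Station Alpha: crate K2, crate M3, crate R7 | Station Beta: crate K5, crate R1, crate R5]
7. Pilot goes to Station Beta with crate M3 and crate R7.  [Station Alpha: crate K2 | Station Beta: crate K5, crate M3, crate R1, crate R5, crate R7]
8. Pilot goes back to Station Alpha with crate M3.  [Station Alpha: crate K2, crate M3 | Station Beta: crate K5, crate R1, crate R5, crate R7]
9. Pilot goes to Station Beta with crate K2 and crate M3.  [Station Alpha: — | Station Beta: crate K2, crate K5, crate M3, crate R1, crate R5, crate R7]

9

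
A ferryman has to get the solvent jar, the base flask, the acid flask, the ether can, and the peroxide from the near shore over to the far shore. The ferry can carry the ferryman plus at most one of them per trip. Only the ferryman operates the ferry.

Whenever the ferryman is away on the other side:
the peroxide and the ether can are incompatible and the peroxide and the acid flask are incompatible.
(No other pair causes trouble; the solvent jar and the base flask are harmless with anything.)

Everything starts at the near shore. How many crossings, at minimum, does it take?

Counting alone: the ferryman can take at most 1 across per trip to the far shore, so moving all 5 needs at least 5 loaded trips out, with a return between consecutive ones — at least 9 crossings.
The safety rule pushes this higher. Following every safe sequence of crossings, the most of the 5 that can be at the far shore as the ferry arrives there on crossing 9 is 4 — never all 5.
So no plan with fewer than 11 crossings exists, and this one achieves 11:
1. Ferryman goes to the far shore with the peroxide.
2. Ferryman goes back to the near shore alone.
3. Ferryman goes to the far shore with the solvent jar.
4. Ferryman goes back to the near shore alone.
5. Ferryman goes to the far shore with the base flask.
6. Ferryman goes back to the near shore alone.
7. Ferryman goes to the far shore with the acid flask.
8. Ferryman goes back to the near shore with the peroxide.
9. Ferryman goes to the far shore with the ether can.
10. Ferryman goes back to the near shore alone.
11. Ferryman goes to the far shore with the peroxide.

11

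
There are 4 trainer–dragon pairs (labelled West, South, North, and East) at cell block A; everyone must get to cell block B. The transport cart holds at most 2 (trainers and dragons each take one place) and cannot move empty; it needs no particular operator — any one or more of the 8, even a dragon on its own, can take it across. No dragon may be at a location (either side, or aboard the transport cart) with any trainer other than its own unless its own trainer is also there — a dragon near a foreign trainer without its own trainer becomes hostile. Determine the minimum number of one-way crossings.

Following every safe sequence of crossings from the start, the most of the 8 that can be at cell block B as the transport cart arrives there on crossings 1, 3, 5 is 2, 3, 4 respectively; the best ever achieved is 4 of 8.
From crossing 7 on, no configuration arises that was not already reachable earlier: only 44 distinct safe configurations (who is on which side, and where the transport cart is) can ever be reached, none of them has everyone across, and every continuation just revisits them. So no valid plan exists.

impossible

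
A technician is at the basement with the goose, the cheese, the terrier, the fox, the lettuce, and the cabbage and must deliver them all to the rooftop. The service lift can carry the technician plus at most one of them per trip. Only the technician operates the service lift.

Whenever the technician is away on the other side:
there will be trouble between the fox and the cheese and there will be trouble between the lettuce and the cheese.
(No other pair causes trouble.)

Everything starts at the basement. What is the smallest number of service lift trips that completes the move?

13

Counting alone: the technician can take at most 1 across per trip to the rooftop, so moving all 6 needs at least 6 loaded trips out, with a return between consecutive ones — at least 11 crossings.
The safety rule pushes this higher. Following every safe sequence of crossings, the most of the 6 that can be at the rooftop as the service lift arrives there on crossing 11 is 5 — never all 6.
So no plan with fewer than 13 crossings exists, and this one achieves 13:
1. Technician goes to the rooftop with the cheese.
2. Technician goes back to the basement alone.
3. Technician goes to the rooftop with the goose.
4. Technician goes back to the basement alone.
5. Technician goes to the rooftop with the terrier.
6. Technician goes back to the basement alone.
7. Technician goes to the rooftop with the fox.
8. Technician goes back to the basement with the cheese.
9. Technician goes to the rooftop with the lettuce.
10. Technician goes back to the basement alone.
11. Technician goes to the rooftop with the cabbage.
12. Technician goes back to the basement alone.
13. Technician goes to the rooftop with the cheese.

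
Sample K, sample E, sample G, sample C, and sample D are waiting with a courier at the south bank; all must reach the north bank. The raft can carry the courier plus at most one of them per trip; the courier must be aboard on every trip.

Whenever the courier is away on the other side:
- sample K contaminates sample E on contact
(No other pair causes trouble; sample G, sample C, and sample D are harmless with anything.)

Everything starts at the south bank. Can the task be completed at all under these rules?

1. Courier goes to the north bank with sample K.
2. Courier goes back to the south bank alone.
3. Courier goes to the north bank with sample G.
4. Courier goes back to the south bank alone.
5. Courier goes to the north bank with sample C.
6. Courier goes back to the south bank alone.
7. Courier goes to the north bank with sample D.
8. Courier goes back to the south bank alone.
9. Courier goes to the north bank with sample E.

Yes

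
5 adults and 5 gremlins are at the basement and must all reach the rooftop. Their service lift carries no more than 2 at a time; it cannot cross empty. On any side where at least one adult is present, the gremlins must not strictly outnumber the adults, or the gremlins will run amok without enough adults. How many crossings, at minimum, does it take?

Following every safe sequence of crossings from the start, the most of the 10 that can be at the rooftop as the service lift arrives there on crossings 1, 3, 5, 7 is 2, 3, 4, 5 respectively; the best ever achieved is 5 of 10.
From crossing 9 on, no configuration arises that was not already reachable earlier: only 13 distinct safe configurations (who is on which side, and where the service lift is) can ever be reached, none of them has everyone across, and every continuation just revisits them. They are: 0 adults + 0 gremlins across (service lift back at the start); 0 adults + 1 gremlin across (service lift there); 0 adults + 1 gremlin across (service lift back at the start); 0 adults + 2 gremlins across (service lift there); 0 adults + 2 gremlins across (service lift back at the start); 0 adults + 3 gremlins across (service lift there); 0 adults + 3 gremlins across (service lift back at the start); 0 adults + 4 gremlins across (service lift there); 0 adults + 4 gremlins across (service lift back at the start); 0 adults + 5 gremlins across (service lift there); 1 adult + 1 gremlin across (service lift there); 1 adult + 1 gremlin across (service lift back at the start); 2 adults + 2 gremlins across (service lift there). So no valid plan exists.

impossible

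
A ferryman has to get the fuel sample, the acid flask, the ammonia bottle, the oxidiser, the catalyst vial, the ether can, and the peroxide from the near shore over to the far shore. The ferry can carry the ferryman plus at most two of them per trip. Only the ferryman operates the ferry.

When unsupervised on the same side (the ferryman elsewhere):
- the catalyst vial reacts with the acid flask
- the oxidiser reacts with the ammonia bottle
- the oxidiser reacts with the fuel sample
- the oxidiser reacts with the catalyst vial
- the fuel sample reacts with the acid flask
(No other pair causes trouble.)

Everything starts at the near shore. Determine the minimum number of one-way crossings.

Counting alone: the ferryman can take at most 2 across per trip to the far shore, so moving all 7 needs at least 4 loaded trips out, with a return between consecutive ones — at least 7 crossings.
The safety rule pushes this higher. Following every safe sequence of crossings, the most of the 7 that can be at the far shore as the ferry arrives there on crossing 7 is 6 — never all 7.
So no plan with fewer than 9 crossings exists, and this one achieves 9:
1. Ferryman goes to the far shore with the acid flask and the oxidiser.
2. Ferryman goes back to the near shore alone.
3. Ferryman goes to the far shore with the fuel sample.
4. Ferryman goes back to the near shore with the acid flask and the oxidiser.
5. Ferryman goes to the far shore with the ammonia bottle and the catalyst vial.
6. Ferryman goes back to the near shore alone.
7. Ferryman goes to the far shore with the ether can and the peroxide.
8. Ferryman goes back to the near shore alone.
9. Ferryman goes to the far shore with the acid flask and the oxidiser.

9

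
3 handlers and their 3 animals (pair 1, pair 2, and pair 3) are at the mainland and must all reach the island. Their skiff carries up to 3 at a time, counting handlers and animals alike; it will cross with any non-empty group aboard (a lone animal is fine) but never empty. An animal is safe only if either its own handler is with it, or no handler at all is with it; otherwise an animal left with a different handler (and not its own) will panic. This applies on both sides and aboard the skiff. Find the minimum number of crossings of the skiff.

5

Counting alone: each trip to the island takes at most 3 across and each return brings at least 1 back, so after t trips out (and t−1 returns) at most 3t − (t−1) of the 6 are across; that first reaches 6 at t = 3, so at least 5 crossings are needed.
The plan below uses exactly 5 crossings, so it is optimal:
1. animal 1 and handler 1 cross → the island.
2. handler 1 crosses ← the mainland.
3. handler 1, handler 2, and handler 3 cross → the island.
4. animal 1 crosses ← the mainland.
5. animal 1, animal 2, and animal 3 cross → the island.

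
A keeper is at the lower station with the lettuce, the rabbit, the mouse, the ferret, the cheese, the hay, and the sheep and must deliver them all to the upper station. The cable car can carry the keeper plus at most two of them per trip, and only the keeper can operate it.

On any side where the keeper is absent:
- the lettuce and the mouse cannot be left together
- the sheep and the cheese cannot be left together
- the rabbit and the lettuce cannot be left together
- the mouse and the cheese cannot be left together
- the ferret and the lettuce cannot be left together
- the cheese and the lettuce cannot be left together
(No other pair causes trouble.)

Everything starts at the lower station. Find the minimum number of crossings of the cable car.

Counting alone: the keeper can take at most 2 across per trip to the upper station, so moving all 7 needs at least 4 loaded trips out, with a return between consecutive ones — at least 7 crossings.
The safety rule pushes this higher. Following every safe sequence of crossings, the most of the 7 that can be at the upper station as the cable car arrives there on crossings 7, 9 is 5, 6 respectively — never all 7.
So no plan with fewer than 11 crossings exists, and this one achieves 11:
1. Keeper goes to the upper station with the cheese and the lettuce.
2. Keeper goes back to the lower station with the lettuce.
3. Keeper goes to the upper station with the lettuce and the rabbit.
4. Keeper goes back to the lower station with the lettuce.
5. Keeper goes to the upper station with the ferret and the lettuce.
6. Keeper goes back to the lower station with the lettuce.
7. Keeper goes to the upper station with the hay and the lettuce.
8. Keeper goes back to the lower station with the lettuce.
9. Keeper goes to the upper station with the mouse and the sheep.
10. Keeper goes back to the lower station with the cheese.
11. Keeper goes to the upper station with the cheese and the lettuce.

11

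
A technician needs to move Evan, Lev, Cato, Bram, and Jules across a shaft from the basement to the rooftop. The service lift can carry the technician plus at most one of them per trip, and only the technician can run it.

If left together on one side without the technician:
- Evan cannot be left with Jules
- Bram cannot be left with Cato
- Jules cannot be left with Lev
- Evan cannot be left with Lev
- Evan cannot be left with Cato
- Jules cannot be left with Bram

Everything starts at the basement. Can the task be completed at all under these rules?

No

Whatever the first load, the items left behind include a forbidden pair without the technician. No opening move is safe, so no plan exists.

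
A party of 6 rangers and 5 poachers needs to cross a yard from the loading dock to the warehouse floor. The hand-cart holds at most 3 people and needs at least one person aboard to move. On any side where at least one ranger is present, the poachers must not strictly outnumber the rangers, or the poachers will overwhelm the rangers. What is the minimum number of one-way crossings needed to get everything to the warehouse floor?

9

Counting alone: each trip to the warehouse floor takes at most 3 across and each return brings at least 1 back, so after t trips out (and t−1 returns) at most 3t − (t−1) of the 11 are across; that first reaches 11 at t = 5, so at least 9 crossings are needed.
The plan below uses exactly 9 crossings, so it is optimal:
1. 3 poachers → the warehouse floor.  (the loading dock: 6R 2P; the warehouse floor: 0R 3P)
2. 1 poacher ← the loading dock.  (the loading dock: 6R 3P; the warehouse floor: 0R 2P)
3. 3 rangers → the warehouse floor.  (the loading dock: 3R 3P; the warehouse floor: 3R 2P)
4. 1 ranger ← the loading dock.  (the loading dock: 4R 3P; the warehouse floor: 2R 2P)
5. 2 rangers and 1 poacher → the warehouse floor.  (the loading dock: 2R 2P; the warehouse floor: 4R 3P)
6. 1 ranger ← the loading dock.  (the loading dock: 3R 2P; the warehouse floor: 3R 3P)
7. 2 rangers and 1 poacher → the warehouse floor.  (the loading dock: 1R 1P; the warehouse floor: 5R 4P)
8. 1 ranger ← the loading dock.  (the loading dock: 2R 1P; the warehouse floor: 4R 4P)
9. 2 rangers and 1 poacher → the warehouse floor.  (the loading dock: 0R 0P; the warehouse floor: 6R 5P)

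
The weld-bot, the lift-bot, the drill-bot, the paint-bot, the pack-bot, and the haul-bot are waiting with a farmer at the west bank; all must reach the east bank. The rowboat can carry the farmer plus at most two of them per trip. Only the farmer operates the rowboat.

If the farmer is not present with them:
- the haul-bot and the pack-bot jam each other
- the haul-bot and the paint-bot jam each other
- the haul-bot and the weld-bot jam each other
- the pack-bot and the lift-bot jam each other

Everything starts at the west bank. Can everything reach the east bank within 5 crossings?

No

Counting alone: the farmer can take at most 2 across per trip to the east bank, so moving all 6 needs at least 3 loaded trips out, with a return between consecutive ones — at least 5 crossings.
The safety rule pushes this higher. Following every safe sequence of crossings, the most of the 6 that can be at the east bank as the rowboat arrives there on crossing 5 is 5 — never all 6.
So the move cannot be finished within 5 crossings. (The shortest complete plan takes 7:)
1. Farmer goes to the east bank with the haul-bot and the lift-bot.  [the west bank: the drill-bot, the pack-bot, the paint-bot, the weld-bot | the east bank: the haul-bot, the lift-bot]
2. Farmer goes back to the west bank alone.  [the west bank: the drill-bot, the pack-bot, the paint-bot, the weld-bot | the east bank: the haul-bot, the lift-bot]
3. Farmer goes to the east bank with the drill-bot.  [the west bank: the pack-bot, the paint-bot, the weld-bot | the east bank: the drill-bot, the haul-bot, the lift-bot]
4. Farmer goes back to the west bank alone.  [the west bank: the pack-bot, the paint-bot, the weld-bot | the east bank: the drill-bot, the haul-bot, the lift-bot]
5. Farmer goes to the east bank with the paint-bot and the weld-bot.  [the west bank: the pack-bot | the east bank: the drill-bot, the haul-bot, the lift-bot, the paint-bot, the weld-bot]
6. Farmer goes back to the west bank with the haul-bot.  [the west bank: the haul-bot, the pack-bot | the east bank: the drill-bot, the lift-bot, the paint-bot, the weld-bot]
7. Farmer goes to the east bank with the haul-bot and the pack-bot.  [the west bank: — | the east bank: the drill-bot, the haul-bot, the lift-bot, the pack-bot, the paint-bot, the weld-bot]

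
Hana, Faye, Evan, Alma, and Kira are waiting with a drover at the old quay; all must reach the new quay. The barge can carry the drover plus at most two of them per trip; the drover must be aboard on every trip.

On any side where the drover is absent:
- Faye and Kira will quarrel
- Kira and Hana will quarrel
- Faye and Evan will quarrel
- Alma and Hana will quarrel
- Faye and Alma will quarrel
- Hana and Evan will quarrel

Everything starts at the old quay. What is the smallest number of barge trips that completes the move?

Counting alone: the drover can take at most 2 across per trip to the new quay, so moving all 5 needs at least 3 loaded trips out, with a return between consecutive ones — at least 5 crossings.
The safety rule pushes this higher. Following every safe sequence of crossings, the most of the 5 that can be at the new quay as the barge arrives there on crossing 5 is 4 — never all 5.
So no plan with fewer than 7 crossings exists, and this one achieves 7:
1. Drover goes to the new quay with Faye and Hana.  [the old quay: Alma, Evan, Kira | the new quay: Faye, Hana]
2. Drover goes back to the old quay alone.  [the old quay: Alma, Evan, Kira | the new quay: Faye, Hana]
3. Drover goes to the new quay with Evan.  [the old quay: Alma, Kira | the new quay: Evan, Faye, Hana]
4. Drover goes back to the old quay with Faye and Hana.  [the old quay: Alma, Faye, Hana, Kira | the new quay: Evan]
5. Drover goes to the new quay with Alma and Kira.  [the old quay: Faye, Hana | the new quay: Alma, Evan, Kira]
6. Drover goes back to the old quay alone.  [the old quay: Faye, Hana | the new quay: Alma, Evan, Kira]
7. Drover goes to the new quay with Faye and Hana.  [the old quay: — | the new quay: Alma, Evan, Faye, Hana, Kira]

7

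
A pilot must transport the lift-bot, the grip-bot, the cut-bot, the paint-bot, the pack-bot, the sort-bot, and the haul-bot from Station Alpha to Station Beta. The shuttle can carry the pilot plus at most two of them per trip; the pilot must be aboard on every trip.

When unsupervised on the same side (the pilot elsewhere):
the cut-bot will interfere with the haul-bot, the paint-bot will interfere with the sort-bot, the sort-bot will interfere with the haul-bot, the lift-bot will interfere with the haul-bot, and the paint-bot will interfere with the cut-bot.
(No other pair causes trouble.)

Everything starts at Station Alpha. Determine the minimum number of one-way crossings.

Counting alone: the pilot can take at most 2 across per trip to Station Beta, so moving all 7 needs at least 4 loaded trips out, with a return between consecutive ones — at least 7 crossings.
The safety rule pushes this higher. Following every safe sequence of crossings, the most of the 7 that can be at Station Beta as the shuttle arrives there on crossing 7 is 6 — never all 7.
So no plan with fewer than 9 crossings exists, and this one achieves 9:
1. Pilot goes to Station Beta with the haul-bot and the paint-bot.  [Station Alpha: the cut-bot, the grip-bot, the lift-bot, the pack-bot, the sort-bot | Station Beta: the haul-bot, the paint-bot]
2. Pilot goes back to Station Alpha alone.  [Station Alpha: the cut-bot, the grip-bot, the lift-bot, the pack-bot, the sort-bot | Station Beta: the haul-bot, the paint-bot]
3. Pilot goes to Station Beta with the lift-bot.  [Station Alpha: the cut-bot, the grip-bot, the pack-bot, the sort-bot | Station Beta: the haul-bot, the lift-bot, the paint-bot]
4. Pilot goes back to Station Alpha with the haul-bot.  [Station Alpha: the cut-bot, the grip-bot, the haul-bot, the pack-bot, the sort-bot | Station Beta: the lift-bot, the paint-bot]
5. Pilot goes to Station Beta with the cut-bot and the sort-bot.  [Station Alpha: the grip-bot, the haul-bot, the pack-bot | Station Beta: the cut-bot, the lift-bot, the paint-bot, the sort-bot]
6. Pilot goes back to Station Alpha with the paint-bot.  [Station Alpha: the grip-bot, the haul-bot, the pack-bot, the paint-bot | Station Beta: the cut-bot, the lift-bot, the sort-bot]
7. Pilot goes to Station Beta with the grip-bot and the pack-bot.  [Station Alpha: the haul-bot, the paint-bot | Station Beta: the cut-bot, the grip-bot, the lift-bot, the pack-bot, the sort-bot]
8. Pilot goes back to Station Alpha alone.  [Station Alpha: the haul-bot, the paint-bot | Station Beta: the cut-bot, the grip-bot, the lift-bot, the pack-bot, the sort-bot]
9. Pilot goes to Station Beta with the haul-bot and the paint-bot.  [Station Alpha: — | Station Beta: the cut-bot, the grip-bot, the haul-bot, the lift-bot, the pack-bot, the paint-bot, the sort-bot]

9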